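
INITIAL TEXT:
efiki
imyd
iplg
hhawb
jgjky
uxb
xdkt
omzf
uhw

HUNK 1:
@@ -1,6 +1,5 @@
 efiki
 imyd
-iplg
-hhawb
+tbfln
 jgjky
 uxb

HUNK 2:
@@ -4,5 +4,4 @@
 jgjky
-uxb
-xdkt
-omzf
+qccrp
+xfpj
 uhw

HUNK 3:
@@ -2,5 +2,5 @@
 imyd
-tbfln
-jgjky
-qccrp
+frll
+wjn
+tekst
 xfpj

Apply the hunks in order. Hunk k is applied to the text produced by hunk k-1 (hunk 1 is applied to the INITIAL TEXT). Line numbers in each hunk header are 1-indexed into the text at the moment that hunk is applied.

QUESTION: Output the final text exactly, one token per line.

Answer: efiki
imyd
frll
wjn
tekst
xfpj
uhw

Derivation:
Hunk 1: at line 1 remove [iplg,hhawb] add [tbfln] -> 8 lines: efiki imyd tbfln jgjky uxb xdkt omzf uhw
Hunk 2: at line 4 remove [uxb,xdkt,omzf] add [qccrp,xfpj] -> 7 lines: efiki imyd tbfln jgjky qccrp xfpj uhw
Hunk 3: at line 2 remove [tbfln,jgjky,qccrp] add [frll,wjn,tekst] -> 7 lines: efiki imyd frll wjn tekst xfpj uhw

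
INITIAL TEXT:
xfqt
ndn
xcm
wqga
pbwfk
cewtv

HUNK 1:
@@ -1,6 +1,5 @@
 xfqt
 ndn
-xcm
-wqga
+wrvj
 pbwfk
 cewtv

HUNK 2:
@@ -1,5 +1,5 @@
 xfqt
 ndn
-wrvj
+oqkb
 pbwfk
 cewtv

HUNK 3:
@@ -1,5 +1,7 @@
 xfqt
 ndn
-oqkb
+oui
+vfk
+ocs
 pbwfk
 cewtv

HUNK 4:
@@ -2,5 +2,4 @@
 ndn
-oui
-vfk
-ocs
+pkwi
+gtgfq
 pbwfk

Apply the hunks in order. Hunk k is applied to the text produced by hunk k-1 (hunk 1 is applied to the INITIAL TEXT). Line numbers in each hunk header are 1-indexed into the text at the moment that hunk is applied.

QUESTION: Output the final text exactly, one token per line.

Answer: xfqt
ndn
pkwi
gtgfq
pbwfk
cewtv

Derivation:
Hunk 1: at line 1 remove [xcm,wqga] add [wrvj] -> 5 lines: xfqt ndn wrvj pbwfk cewtv
Hunk 2: at line 1 remove [wrvj] add [oqkb] -> 5 lines: xfqt ndn oqkb pbwfk cewtv
Hunk 3: at line 1 remove [oqkb] add [oui,vfk,ocs] -> 7 lines: xfqt ndn oui vfk ocs pbwfk cewtv
Hunk 4: at line 2 remove [oui,vfk,ocs] add [pkwi,gtgfq] -> 6 lines: xfqt ndn pkwi gtgfq pbwfk cewtv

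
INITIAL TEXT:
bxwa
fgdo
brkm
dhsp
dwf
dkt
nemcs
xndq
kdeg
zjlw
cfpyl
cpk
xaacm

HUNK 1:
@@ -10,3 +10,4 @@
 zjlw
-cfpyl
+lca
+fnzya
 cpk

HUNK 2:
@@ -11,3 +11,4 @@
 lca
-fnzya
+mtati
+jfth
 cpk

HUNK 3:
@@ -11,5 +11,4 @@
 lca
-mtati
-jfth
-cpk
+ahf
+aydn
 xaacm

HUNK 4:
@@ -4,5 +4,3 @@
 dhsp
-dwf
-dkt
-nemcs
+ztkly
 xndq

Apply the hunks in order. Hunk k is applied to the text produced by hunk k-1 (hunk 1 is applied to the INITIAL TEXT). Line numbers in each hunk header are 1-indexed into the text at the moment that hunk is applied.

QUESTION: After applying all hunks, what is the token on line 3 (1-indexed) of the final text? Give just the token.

Answer: brkm

Derivation:
Hunk 1: at line 10 remove [cfpyl] add [lca,fnzya] -> 14 lines: bxwa fgdo brkm dhsp dwf dkt nemcs xndq kdeg zjlw lca fnzya cpk xaacm
Hunk 2: at line 11 remove [fnzya] add [mtati,jfth] -> 15 lines: bxwa fgdo brkm dhsp dwf dkt nemcs xndq kdeg zjlw lca mtati jfth cpk xaacm
Hunk 3: at line 11 remove [mtati,jfth,cpk] add [ahf,aydn] -> 14 lines: bxwa fgdo brkm dhsp dwf dkt nemcs xndq kdeg zjlw lca ahf aydn xaacm
Hunk 4: at line 4 remove [dwf,dkt,nemcs] add [ztkly] -> 12 lines: bxwa fgdo brkm dhsp ztkly xndq kdeg zjlw lca ahf aydn xaacm
Final line 3: brkm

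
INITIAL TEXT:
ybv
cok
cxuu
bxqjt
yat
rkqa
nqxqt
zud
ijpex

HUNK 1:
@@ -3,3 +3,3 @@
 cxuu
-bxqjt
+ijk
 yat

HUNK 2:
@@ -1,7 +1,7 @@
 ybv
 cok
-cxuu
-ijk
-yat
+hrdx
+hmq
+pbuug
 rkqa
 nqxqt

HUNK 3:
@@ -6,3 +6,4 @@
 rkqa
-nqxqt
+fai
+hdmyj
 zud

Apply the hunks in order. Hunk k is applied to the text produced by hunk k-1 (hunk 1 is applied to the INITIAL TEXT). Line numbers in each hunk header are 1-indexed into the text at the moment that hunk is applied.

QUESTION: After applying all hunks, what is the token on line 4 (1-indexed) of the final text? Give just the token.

Answer: hmq

Derivation:
Hunk 1: at line 3 remove [bxqjt] add [ijk] -> 9 lines: ybv cok cxuu ijk yat rkqa nqxqt zud ijpex
Hunk 2: at line 1 remove [cxuu,ijk,yat] add [hrdx,hmq,pbuug] -> 9 lines: ybv cok hrdx hmq pbuug rkqa nqxqt zud ijpex
Hunk 3: at line 6 remove [nqxqt] add [fai,hdmyj] -> 10 lines: ybv cok hrdx hmq pbuug rkqa fai hdmyj zud ijpex
Final line 4: hmq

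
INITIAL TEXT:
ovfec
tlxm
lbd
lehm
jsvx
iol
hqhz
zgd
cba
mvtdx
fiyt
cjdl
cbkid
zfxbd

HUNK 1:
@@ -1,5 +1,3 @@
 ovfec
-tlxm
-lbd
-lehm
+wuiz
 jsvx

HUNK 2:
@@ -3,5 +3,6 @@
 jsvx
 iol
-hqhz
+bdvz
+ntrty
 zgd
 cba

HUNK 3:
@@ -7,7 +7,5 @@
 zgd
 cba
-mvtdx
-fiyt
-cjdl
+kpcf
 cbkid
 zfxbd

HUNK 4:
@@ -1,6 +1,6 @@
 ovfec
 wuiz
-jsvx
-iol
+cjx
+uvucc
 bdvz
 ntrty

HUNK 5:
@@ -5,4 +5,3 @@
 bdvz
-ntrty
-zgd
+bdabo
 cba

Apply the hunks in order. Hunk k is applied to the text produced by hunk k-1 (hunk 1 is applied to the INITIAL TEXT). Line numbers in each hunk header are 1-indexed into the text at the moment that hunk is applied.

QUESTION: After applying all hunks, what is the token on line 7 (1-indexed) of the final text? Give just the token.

Hunk 1: at line 1 remove [tlxm,lbd,lehm] add [wuiz] -> 12 lines: ovfec wuiz jsvx iol hqhz zgd cba mvtdx fiyt cjdl cbkid zfxbd
Hunk 2: at line 3 remove [hqhz] add [bdvz,ntrty] -> 13 lines: ovfec wuiz jsvx iol bdvz ntrty zgd cba mvtdx fiyt cjdl cbkid zfxbd
Hunk 3: at line 7 remove [mvtdx,fiyt,cjdl] add [kpcf] -> 11 lines: ovfec wuiz jsvx iol bdvz ntrty zgd cba kpcf cbkid zfxbd
Hunk 4: at line 1 remove [jsvx,iol] add [cjx,uvucc] -> 11 lines: ovfec wuiz cjx uvucc bdvz ntrty zgd cba kpcf cbkid zfxbd
Hunk 5: at line 5 remove [ntrty,zgd] add [bdabo] -> 10 lines: ovfec wuiz cjx uvucc bdvz bdabo cba kpcf cbkid zfxbd
Final line 7: cba

Answer: cba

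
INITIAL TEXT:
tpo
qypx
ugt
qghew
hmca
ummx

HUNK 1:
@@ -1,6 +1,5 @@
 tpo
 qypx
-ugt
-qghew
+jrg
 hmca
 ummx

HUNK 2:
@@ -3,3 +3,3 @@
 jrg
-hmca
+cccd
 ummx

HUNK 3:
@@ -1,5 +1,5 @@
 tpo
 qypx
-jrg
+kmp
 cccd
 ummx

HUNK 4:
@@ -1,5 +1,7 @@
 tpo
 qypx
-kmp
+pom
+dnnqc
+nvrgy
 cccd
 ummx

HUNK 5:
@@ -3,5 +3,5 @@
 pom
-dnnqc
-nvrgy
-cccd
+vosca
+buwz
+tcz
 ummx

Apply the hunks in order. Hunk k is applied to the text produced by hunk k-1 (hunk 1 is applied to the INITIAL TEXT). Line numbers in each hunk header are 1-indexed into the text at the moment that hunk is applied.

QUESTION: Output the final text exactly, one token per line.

Answer: tpo
qypx
pom
vosca
buwz
tcz
ummx

Derivation:
Hunk 1: at line 1 remove [ugt,qghew] add [jrg] -> 5 lines: tpo qypx jrg hmca ummx
Hunk 2: at line 3 remove [hmca] add [cccd] -> 5 lines: tpo qypx jrg cccd ummx
Hunk 3: at line 1 remove [jrg] add [kmp] -> 5 lines: tpo qypx kmp cccd ummx
Hunk 4: at line 1 remove [kmp] add [pom,dnnqc,nvrgy] -> 7 lines: tpo qypx pom dnnqc nvrgy cccd ummx
Hunk 5: at line 3 remove [dnnqc,nvrgy,cccd] add [vosca,buwz,tcz] -> 7 lines: tpo qypx pom vosca buwz tcz ummx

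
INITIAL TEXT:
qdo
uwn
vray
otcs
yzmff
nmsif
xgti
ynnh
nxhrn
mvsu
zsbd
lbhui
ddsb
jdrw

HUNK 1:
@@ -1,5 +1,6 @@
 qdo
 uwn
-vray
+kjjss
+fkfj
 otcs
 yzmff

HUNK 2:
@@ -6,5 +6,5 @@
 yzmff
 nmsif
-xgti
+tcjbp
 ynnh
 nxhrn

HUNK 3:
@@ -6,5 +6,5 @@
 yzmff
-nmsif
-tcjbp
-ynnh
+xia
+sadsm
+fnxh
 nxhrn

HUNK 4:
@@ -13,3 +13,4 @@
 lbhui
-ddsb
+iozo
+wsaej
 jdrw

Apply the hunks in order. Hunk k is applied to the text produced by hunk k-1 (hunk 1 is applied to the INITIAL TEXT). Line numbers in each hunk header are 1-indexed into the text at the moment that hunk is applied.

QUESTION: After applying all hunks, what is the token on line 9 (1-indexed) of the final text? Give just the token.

Answer: fnxh

Derivation:
Hunk 1: at line 1 remove [vray] add [kjjss,fkfj] -> 15 lines: qdo uwn kjjss fkfj otcs yzmff nmsif xgti ynnh nxhrn mvsu zsbd lbhui ddsb jdrw
Hunk 2: at line 6 remove [xgti] add [tcjbp] -> 15 lines: qdo uwn kjjss fkfj otcs yzmff nmsif tcjbp ynnh nxhrn mvsu zsbd lbhui ddsb jdrw
Hunk 3: at line 6 remove [nmsif,tcjbp,ynnh] add [xia,sadsm,fnxh] -> 15 lines: qdo uwn kjjss fkfj otcs yzmff xia sadsm fnxh nxhrn mvsu zsbd lbhui ddsb jdrw
Hunk 4: at line 13 remove [ddsb] add [iozo,wsaej] -> 16 lines: qdo uwn kjjss fkfj otcs yzmff xia sadsm fnxh nxhrn mvsu zsbd lbhui iozo wsaej jdrw
Final line 9: fnxh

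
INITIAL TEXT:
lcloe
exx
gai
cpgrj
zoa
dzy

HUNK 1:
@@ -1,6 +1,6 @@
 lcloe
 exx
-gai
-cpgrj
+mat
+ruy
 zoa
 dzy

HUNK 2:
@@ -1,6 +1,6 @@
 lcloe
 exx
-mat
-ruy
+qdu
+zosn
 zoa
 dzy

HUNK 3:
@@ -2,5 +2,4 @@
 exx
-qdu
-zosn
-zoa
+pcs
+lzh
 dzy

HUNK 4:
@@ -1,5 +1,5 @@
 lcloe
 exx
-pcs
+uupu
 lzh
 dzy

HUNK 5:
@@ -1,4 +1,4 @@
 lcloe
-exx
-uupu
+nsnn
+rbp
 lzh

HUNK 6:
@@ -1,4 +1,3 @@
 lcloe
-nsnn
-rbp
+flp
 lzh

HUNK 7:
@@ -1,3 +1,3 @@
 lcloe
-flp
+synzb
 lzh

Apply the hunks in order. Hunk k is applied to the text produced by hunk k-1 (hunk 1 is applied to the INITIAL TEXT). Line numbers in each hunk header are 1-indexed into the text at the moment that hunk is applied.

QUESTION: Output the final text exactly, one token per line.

Hunk 1: at line 1 remove [gai,cpgrj] add [mat,ruy] -> 6 lines: lcloe exx mat ruy zoa dzy
Hunk 2: at line 1 remove [mat,ruy] add [qdu,zosn] -> 6 lines: lcloe exx qdu zosn zoa dzy
Hunk 3: at line 2 remove [qdu,zosn,zoa] add [pcs,lzh] -> 5 lines: lcloe exx pcs lzh dzy
Hunk 4: at line 1 remove [pcs] add [uupu] -> 5 lines: lcloe exx uupu lzh dzy
Hunk 5: at line 1 remove [exx,uupu] add [nsnn,rbp] -> 5 lines: lcloe nsnn rbp lzh dzy
Hunk 6: at line 1 remove [nsnn,rbp] add [flp] -> 4 lines: lcloe flp lzh dzy
Hunk 7: at line 1 remove [flp] add [synzb] -> 4 lines: lcloe synzb lzh dzy

Answer: lcloe
synzb
lzh
dzy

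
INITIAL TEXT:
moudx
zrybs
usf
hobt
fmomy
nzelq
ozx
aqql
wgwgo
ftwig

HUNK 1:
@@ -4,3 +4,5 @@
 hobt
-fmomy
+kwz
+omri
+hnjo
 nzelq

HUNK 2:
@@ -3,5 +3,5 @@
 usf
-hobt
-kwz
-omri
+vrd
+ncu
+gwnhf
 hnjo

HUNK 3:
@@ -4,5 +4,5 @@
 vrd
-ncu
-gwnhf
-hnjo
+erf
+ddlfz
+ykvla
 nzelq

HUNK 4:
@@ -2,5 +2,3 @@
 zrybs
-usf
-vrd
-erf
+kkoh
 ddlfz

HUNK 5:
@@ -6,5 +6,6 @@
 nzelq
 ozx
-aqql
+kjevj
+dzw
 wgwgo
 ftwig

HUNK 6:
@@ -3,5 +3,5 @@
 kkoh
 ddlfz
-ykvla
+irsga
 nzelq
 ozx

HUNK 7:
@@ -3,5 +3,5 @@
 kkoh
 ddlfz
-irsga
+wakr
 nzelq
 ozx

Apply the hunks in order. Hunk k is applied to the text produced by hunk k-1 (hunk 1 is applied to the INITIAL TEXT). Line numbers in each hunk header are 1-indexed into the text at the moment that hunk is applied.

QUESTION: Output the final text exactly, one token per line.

Answer: moudx
zrybs
kkoh
ddlfz
wakr
nzelq
ozx
kjevj
dzw
wgwgo
ftwig

Derivation:
Hunk 1: at line 4 remove [fmomy] add [kwz,omri,hnjo] -> 12 lines: moudx zrybs usf hobt kwz omri hnjo nzelq ozx aqql wgwgo ftwig
Hunk 2: at line 3 remove [hobt,kwz,omri] add [vrd,ncu,gwnhf] -> 12 lines: moudx zrybs usf vrd ncu gwnhf hnjo nzelq ozx aqql wgwgo ftwig
Hunk 3: at line 4 remove [ncu,gwnhf,hnjo] add [erf,ddlfz,ykvla] -> 12 lines: moudx zrybs usf vrd erf ddlfz ykvla nzelq ozx aqql wgwgo ftwig
Hunk 4: at line 2 remove [usf,vrd,erf] add [kkoh] -> 10 lines: moudx zrybs kkoh ddlfz ykvla nzelq ozx aqql wgwgo ftwig
Hunk 5: at line 6 remove [aqql] add [kjevj,dzw] -> 11 lines: moudx zrybs kkoh ddlfz ykvla nzelq ozx kjevj dzw wgwgo ftwig
Hunk 6: at line 3 remove [ykvla] add [irsga] -> 11 lines: moudx zrybs kkoh ddlfz irsga nzelq ozx kjevj dzw wgwgo ftwig
Hunk 7: at line 3 remove [irsga] add [wakr] -> 11 lines: moudx zrybs kkoh ddlfz wakr nzelq ozx kjevj dzw wgwgo ftwig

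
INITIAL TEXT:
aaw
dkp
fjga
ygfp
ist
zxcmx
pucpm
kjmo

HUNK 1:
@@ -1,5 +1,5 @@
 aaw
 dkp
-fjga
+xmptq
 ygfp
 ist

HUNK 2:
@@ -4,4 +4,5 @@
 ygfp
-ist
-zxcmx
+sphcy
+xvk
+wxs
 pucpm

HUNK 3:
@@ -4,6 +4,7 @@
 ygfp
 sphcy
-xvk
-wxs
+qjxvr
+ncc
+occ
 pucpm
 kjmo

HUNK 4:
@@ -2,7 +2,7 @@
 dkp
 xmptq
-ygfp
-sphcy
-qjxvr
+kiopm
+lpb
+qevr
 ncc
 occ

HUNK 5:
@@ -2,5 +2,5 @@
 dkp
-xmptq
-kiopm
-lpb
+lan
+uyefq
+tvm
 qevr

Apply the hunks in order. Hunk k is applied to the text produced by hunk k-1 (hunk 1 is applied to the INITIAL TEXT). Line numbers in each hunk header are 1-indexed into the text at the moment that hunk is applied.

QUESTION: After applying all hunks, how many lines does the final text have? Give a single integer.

Answer: 10

Derivation:
Hunk 1: at line 1 remove [fjga] add [xmptq] -> 8 lines: aaw dkp xmptq ygfp ist zxcmx pucpm kjmo
Hunk 2: at line 4 remove [ist,zxcmx] add [sphcy,xvk,wxs] -> 9 lines: aaw dkp xmptq ygfp sphcy xvk wxs pucpm kjmo
Hunk 3: at line 4 remove [xvk,wxs] add [qjxvr,ncc,occ] -> 10 lines: aaw dkp xmptq ygfp sphcy qjxvr ncc occ pucpm kjmo
Hunk 4: at line 2 remove [ygfp,sphcy,qjxvr] add [kiopm,lpb,qevr] -> 10 lines: aaw dkp xmptq kiopm lpb qevr ncc occ pucpm kjmo
Hunk 5: at line 2 remove [xmptq,kiopm,lpb] add [lan,uyefq,tvm] -> 10 lines: aaw dkp lan uyefq tvm qevr ncc occ pucpm kjmo
Final line count: 10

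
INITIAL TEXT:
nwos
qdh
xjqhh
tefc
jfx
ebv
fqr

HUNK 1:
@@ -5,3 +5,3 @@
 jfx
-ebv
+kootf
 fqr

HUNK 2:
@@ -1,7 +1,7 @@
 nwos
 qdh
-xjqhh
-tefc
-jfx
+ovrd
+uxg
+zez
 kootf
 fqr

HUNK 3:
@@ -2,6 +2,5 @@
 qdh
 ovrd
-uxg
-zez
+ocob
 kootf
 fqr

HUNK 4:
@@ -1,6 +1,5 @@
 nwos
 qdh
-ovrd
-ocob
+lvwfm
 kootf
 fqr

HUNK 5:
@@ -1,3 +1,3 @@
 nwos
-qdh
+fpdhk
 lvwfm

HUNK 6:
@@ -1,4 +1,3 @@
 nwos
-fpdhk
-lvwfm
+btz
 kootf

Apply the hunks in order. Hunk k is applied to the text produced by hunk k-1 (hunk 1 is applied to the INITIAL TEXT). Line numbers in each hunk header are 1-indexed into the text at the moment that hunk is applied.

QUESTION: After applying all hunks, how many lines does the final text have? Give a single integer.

Answer: 4

Derivation:
Hunk 1: at line 5 remove [ebv] add [kootf] -> 7 lines: nwos qdh xjqhh tefc jfx kootf fqr
Hunk 2: at line 1 remove [xjqhh,tefc,jfx] add [ovrd,uxg,zez] -> 7 lines: nwos qdh ovrd uxg zez kootf fqr
Hunk 3: at line 2 remove [uxg,zez] add [ocob] -> 6 lines: nwos qdh ovrd ocob kootf fqr
Hunk 4: at line 1 remove [ovrd,ocob] add [lvwfm] -> 5 lines: nwos qdh lvwfm kootf fqr
Hunk 5: at line 1 remove [qdh] add [fpdhk] -> 5 lines: nwos fpdhk lvwfm kootf fqr
Hunk 6: at line 1 remove [fpdhk,lvwfm] add [btz] -> 4 lines: nwos btz kootf fqr
Final line count: 4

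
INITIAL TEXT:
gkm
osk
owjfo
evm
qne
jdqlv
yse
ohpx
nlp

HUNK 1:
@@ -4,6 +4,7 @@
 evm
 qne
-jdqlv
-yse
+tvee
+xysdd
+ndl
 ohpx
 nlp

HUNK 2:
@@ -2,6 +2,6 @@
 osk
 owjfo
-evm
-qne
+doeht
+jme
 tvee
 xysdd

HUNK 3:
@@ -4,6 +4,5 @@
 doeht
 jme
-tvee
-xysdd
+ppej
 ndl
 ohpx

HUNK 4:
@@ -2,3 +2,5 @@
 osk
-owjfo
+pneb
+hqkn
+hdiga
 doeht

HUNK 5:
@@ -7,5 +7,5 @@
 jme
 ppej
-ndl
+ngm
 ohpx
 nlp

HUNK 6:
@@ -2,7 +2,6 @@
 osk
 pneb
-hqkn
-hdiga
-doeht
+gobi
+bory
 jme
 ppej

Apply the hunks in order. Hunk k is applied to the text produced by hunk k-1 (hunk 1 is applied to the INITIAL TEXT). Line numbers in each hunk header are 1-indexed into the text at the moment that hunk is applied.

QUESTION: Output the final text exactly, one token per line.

Hunk 1: at line 4 remove [jdqlv,yse] add [tvee,xysdd,ndl] -> 10 lines: gkm osk owjfo evm qne tvee xysdd ndl ohpx nlp
Hunk 2: at line 2 remove [evm,qne] add [doeht,jme] -> 10 lines: gkm osk owjfo doeht jme tvee xysdd ndl ohpx nlp
Hunk 3: at line 4 remove [tvee,xysdd] add [ppej] -> 9 lines: gkm osk owjfo doeht jme ppej ndl ohpx nlp
Hunk 4: at line 2 remove [owjfo] add [pneb,hqkn,hdiga] -> 11 lines: gkm osk pneb hqkn hdiga doeht jme ppej ndl ohpx nlp
Hunk 5: at line 7 remove [ndl] add [ngm] -> 11 lines: gkm osk pneb hqkn hdiga doeht jme ppej ngm ohpx nlp
Hunk 6: at line 2 remove [hqkn,hdiga,doeht] add [gobi,bory] -> 10 lines: gkm osk pneb gobi bory jme ppej ngm ohpx nlp

Answer: gkm
osk
pneb
gobi
bory
jme
ppej
ngm
ohpx
nlp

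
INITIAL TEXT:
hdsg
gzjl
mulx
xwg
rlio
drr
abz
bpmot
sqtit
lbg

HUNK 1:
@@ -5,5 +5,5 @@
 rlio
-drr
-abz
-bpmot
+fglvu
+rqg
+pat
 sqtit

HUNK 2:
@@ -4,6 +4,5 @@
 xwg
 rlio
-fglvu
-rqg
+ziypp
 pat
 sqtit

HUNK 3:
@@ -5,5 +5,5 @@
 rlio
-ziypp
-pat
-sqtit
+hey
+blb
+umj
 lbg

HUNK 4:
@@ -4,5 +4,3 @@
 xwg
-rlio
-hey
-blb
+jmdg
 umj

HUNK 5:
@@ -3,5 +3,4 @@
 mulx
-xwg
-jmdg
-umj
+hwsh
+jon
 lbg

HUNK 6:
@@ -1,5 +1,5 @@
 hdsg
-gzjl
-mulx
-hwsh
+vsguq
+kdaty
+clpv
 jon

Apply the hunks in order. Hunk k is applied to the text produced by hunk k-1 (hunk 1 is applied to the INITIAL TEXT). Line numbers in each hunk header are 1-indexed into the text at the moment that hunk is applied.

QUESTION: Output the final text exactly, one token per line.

Hunk 1: at line 5 remove [drr,abz,bpmot] add [fglvu,rqg,pat] -> 10 lines: hdsg gzjl mulx xwg rlio fglvu rqg pat sqtit lbg
Hunk 2: at line 4 remove [fglvu,rqg] add [ziypp] -> 9 lines: hdsg gzjl mulx xwg rlio ziypp pat sqtit lbg
Hunk 3: at line 5 remove [ziypp,pat,sqtit] add [hey,blb,umj] -> 9 lines: hdsg gzjl mulx xwg rlio hey blb umj lbg
Hunk 4: at line 4 remove [rlio,hey,blb] add [jmdg] -> 7 lines: hdsg gzjl mulx xwg jmdg umj lbg
Hunk 5: at line 3 remove [xwg,jmdg,umj] add [hwsh,jon] -> 6 lines: hdsg gzjl mulx hwsh jon lbg
Hunk 6: at line 1 remove [gzjl,mulx,hwsh] add [vsguq,kdaty,clpv] -> 6 lines: hdsg vsguq kdaty clpv jon lbg

Answer: hdsg
vsguq
kdaty
clpv
jon
lbg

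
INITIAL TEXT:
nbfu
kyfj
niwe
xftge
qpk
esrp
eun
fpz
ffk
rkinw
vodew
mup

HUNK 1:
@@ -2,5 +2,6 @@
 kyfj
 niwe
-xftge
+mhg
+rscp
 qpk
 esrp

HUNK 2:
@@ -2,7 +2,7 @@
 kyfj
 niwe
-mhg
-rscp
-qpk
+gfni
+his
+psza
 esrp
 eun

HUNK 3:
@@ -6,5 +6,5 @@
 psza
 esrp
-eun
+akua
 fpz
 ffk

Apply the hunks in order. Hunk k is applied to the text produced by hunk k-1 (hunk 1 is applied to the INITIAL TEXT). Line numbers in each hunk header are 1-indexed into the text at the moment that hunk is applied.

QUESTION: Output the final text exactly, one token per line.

Hunk 1: at line 2 remove [xftge] add [mhg,rscp] -> 13 lines: nbfu kyfj niwe mhg rscp qpk esrp eun fpz ffk rkinw vodew mup
Hunk 2: at line 2 remove [mhg,rscp,qpk] add [gfni,his,psza] -> 13 lines: nbfu kyfj niwe gfni his psza esrp eun fpz ffk rkinw vodew mup
Hunk 3: at line 6 remove [eun] add [akua] -> 13 lines: nbfu kyfj niwe gfni his psza esrp akua fpz ffk rkinw vodew mup

Answer: nbfu
kyfj
niwe
gfni
his
psza
esrp
akua
fpz
ffk
rkinw
vodew
mup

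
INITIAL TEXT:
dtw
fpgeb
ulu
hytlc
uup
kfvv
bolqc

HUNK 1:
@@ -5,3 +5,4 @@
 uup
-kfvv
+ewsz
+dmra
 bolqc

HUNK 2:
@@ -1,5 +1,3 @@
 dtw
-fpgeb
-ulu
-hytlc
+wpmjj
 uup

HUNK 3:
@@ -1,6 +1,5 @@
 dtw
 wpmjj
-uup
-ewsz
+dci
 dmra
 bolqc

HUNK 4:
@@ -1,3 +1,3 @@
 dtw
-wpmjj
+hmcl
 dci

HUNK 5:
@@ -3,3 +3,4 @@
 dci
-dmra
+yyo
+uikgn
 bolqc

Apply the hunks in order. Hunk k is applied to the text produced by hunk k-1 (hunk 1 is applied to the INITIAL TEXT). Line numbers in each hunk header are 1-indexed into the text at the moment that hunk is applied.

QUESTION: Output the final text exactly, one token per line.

Answer: dtw
hmcl
dci
yyo
uikgn
bolqc

Derivation:
Hunk 1: at line 5 remove [kfvv] add [ewsz,dmra] -> 8 lines: dtw fpgeb ulu hytlc uup ewsz dmra bolqc
Hunk 2: at line 1 remove [fpgeb,ulu,hytlc] add [wpmjj] -> 6 lines: dtw wpmjj uup ewsz dmra bolqc
Hunk 3: at line 1 remove [uup,ewsz] add [dci] -> 5 lines: dtw wpmjj dci dmra bolqc
Hunk 4: at line 1 remove [wpmjj] add [hmcl] -> 5 lines: dtw hmcl dci dmra bolqc
Hunk 5: at line 3 remove [dmra] add [yyo,uikgn] -> 6 lines: dtw hmcl dci yyo uikgn bolqc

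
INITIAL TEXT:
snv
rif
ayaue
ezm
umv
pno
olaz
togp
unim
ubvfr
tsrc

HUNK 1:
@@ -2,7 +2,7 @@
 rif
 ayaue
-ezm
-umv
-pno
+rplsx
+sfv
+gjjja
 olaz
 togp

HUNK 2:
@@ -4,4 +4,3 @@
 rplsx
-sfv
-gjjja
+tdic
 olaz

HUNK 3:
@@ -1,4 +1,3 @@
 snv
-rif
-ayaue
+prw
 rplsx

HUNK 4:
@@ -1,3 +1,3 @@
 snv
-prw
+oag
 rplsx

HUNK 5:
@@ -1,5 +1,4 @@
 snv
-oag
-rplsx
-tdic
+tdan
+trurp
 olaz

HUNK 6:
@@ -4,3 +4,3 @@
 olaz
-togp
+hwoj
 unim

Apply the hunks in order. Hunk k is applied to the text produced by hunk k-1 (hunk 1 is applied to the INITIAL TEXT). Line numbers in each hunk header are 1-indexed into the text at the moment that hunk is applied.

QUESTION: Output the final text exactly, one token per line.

Answer: snv
tdan
trurp
olaz
hwoj
unim
ubvfr
tsrc

Derivation:
Hunk 1: at line 2 remove [ezm,umv,pno] add [rplsx,sfv,gjjja] -> 11 lines: snv rif ayaue rplsx sfv gjjja olaz togp unim ubvfr tsrc
Hunk 2: at line 4 remove [sfv,gjjja] add [tdic] -> 10 lines: snv rif ayaue rplsx tdic olaz togp unim ubvfr tsrc
Hunk 3: at line 1 remove [rif,ayaue] add [prw] -> 9 lines: snv prw rplsx tdic olaz togp unim ubvfr tsrc
Hunk 4: at line 1 remove [prw] add [oag] -> 9 lines: snv oag rplsx tdic olaz togp unim ubvfr tsrc
Hunk 5: at line 1 remove [oag,rplsx,tdic] add [tdan,trurp] -> 8 lines: snv tdan trurp olaz togp unim ubvfr tsrc
Hunk 6: at line 4 remove [togp] add [hwoj] -> 8 lines: snv tdan trurp olaz hwoj unim ubvfr tsrc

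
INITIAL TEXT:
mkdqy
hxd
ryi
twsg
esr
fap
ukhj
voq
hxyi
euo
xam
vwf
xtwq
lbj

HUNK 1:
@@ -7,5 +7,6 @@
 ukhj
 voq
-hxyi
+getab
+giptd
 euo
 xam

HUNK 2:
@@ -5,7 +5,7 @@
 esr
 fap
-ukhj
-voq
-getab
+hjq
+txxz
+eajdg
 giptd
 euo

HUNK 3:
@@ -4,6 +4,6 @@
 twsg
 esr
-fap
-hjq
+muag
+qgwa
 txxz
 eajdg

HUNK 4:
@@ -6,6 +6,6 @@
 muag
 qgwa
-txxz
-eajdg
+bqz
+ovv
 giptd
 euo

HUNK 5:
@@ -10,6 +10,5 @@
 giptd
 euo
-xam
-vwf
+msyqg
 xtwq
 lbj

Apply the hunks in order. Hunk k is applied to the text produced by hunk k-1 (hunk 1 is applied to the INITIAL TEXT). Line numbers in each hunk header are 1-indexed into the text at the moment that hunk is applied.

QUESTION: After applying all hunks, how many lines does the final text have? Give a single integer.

Answer: 14

Derivation:
Hunk 1: at line 7 remove [hxyi] add [getab,giptd] -> 15 lines: mkdqy hxd ryi twsg esr fap ukhj voq getab giptd euo xam vwf xtwq lbj
Hunk 2: at line 5 remove [ukhj,voq,getab] add [hjq,txxz,eajdg] -> 15 lines: mkdqy hxd ryi twsg esr fap hjq txxz eajdg giptd euo xam vwf xtwq lbj
Hunk 3: at line 4 remove [fap,hjq] add [muag,qgwa] -> 15 lines: mkdqy hxd ryi twsg esr muag qgwa txxz eajdg giptd euo xam vwf xtwq lbj
Hunk 4: at line 6 remove [txxz,eajdg] add [bqz,ovv] -> 15 lines: mkdqy hxd ryi twsg esr muag qgwa bqz ovv giptd euo xam vwf xtwq lbj
Hunk 5: at line 10 remove [xam,vwf] add [msyqg] -> 14 lines: mkdqy hxd ryi twsg esr muag qgwa bqz ovv giptd euo msyqg xtwq lbj
Final line count: 14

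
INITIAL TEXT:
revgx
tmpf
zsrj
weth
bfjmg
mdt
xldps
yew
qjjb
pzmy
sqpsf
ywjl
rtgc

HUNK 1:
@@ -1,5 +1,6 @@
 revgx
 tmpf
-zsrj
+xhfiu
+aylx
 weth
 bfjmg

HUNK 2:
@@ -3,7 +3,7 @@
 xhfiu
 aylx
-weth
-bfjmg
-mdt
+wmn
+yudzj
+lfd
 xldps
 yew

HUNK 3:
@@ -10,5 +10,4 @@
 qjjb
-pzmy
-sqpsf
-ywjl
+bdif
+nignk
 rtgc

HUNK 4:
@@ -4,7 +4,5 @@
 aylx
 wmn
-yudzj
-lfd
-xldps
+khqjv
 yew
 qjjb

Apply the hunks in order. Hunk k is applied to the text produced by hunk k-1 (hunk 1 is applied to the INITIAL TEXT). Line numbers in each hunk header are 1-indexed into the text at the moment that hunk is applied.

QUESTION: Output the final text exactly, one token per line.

Answer: revgx
tmpf
xhfiu
aylx
wmn
khqjv
yew
qjjb
bdif
nignk
rtgc

Derivation:
Hunk 1: at line 1 remove [zsrj] add [xhfiu,aylx] -> 14 lines: revgx tmpf xhfiu aylx weth bfjmg mdt xldps yew qjjb pzmy sqpsf ywjl rtgc
Hunk 2: at line 3 remove [weth,bfjmg,mdt] add [wmn,yudzj,lfd] -> 14 lines: revgx tmpf xhfiu aylx wmn yudzj lfd xldps yew qjjb pzmy sqpsf ywjl rtgc
Hunk 3: at line 10 remove [pzmy,sqpsf,ywjl] add [bdif,nignk] -> 13 lines: revgx tmpf xhfiu aylx wmn yudzj lfd xldps yew qjjb bdif nignk rtgc
Hunk 4: at line 4 remove [yudzj,lfd,xldps] add [khqjv] -> 11 lines: revgx tmpf xhfiu aylx wmn khqjv yew qjjb bdif nignk rtgc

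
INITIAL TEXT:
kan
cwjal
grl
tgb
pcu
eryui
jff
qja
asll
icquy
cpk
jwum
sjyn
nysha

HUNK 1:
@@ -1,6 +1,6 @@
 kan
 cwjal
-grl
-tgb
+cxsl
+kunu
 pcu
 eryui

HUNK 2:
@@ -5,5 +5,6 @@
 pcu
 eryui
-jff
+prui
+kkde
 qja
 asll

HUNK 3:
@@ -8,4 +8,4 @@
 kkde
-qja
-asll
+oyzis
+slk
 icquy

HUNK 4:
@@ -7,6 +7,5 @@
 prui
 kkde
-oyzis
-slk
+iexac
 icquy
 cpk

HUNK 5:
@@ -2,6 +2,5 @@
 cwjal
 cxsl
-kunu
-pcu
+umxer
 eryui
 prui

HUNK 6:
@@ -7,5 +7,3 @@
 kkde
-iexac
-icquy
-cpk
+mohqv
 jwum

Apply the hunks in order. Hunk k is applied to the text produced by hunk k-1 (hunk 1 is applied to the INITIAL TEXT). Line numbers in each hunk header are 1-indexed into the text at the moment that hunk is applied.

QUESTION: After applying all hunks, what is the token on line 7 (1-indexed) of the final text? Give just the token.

Answer: kkde

Derivation:
Hunk 1: at line 1 remove [grl,tgb] add [cxsl,kunu] -> 14 lines: kan cwjal cxsl kunu pcu eryui jff qja asll icquy cpk jwum sjyn nysha
Hunk 2: at line 5 remove [jff] add [prui,kkde] -> 15 lines: kan cwjal cxsl kunu pcu eryui prui kkde qja asll icquy cpk jwum sjyn nysha
Hunk 3: at line 8 remove [qja,asll] add [oyzis,slk] -> 15 lines: kan cwjal cxsl kunu pcu eryui prui kkde oyzis slk icquy cpk jwum sjyn nysha
Hunk 4: at line 7 remove [oyzis,slk] add [iexac] -> 14 lines: kan cwjal cxsl kunu pcu eryui prui kkde iexac icquy cpk jwum sjyn nysha
Hunk 5: at line 2 remove [kunu,pcu] add [umxer] -> 13 lines: kan cwjal cxsl umxer eryui prui kkde iexac icquy cpk jwum sjyn nysha
Hunk 6: at line 7 remove [iexac,icquy,cpk] add [mohqv] -> 11 lines: kan cwjal cxsl umxer eryui prui kkde mohqv jwum sjyn nysha
Final line 7: kkde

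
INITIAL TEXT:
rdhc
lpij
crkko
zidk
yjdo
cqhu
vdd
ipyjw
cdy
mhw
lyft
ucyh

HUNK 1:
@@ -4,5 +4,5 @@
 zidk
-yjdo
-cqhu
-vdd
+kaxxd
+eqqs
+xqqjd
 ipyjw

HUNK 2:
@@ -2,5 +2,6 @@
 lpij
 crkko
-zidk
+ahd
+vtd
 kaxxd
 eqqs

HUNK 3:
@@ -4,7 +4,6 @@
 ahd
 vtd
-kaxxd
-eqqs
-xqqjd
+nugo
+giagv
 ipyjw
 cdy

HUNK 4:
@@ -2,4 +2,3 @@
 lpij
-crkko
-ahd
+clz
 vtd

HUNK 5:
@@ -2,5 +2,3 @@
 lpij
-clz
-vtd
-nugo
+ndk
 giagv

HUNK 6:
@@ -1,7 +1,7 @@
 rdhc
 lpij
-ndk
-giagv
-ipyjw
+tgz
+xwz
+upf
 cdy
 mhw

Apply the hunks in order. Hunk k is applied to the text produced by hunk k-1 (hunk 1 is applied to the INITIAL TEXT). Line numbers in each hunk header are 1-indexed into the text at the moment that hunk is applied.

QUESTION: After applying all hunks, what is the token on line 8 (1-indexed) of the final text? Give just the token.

Answer: lyft

Derivation:
Hunk 1: at line 4 remove [yjdo,cqhu,vdd] add [kaxxd,eqqs,xqqjd] -> 12 lines: rdhc lpij crkko zidk kaxxd eqqs xqqjd ipyjw cdy mhw lyft ucyh
Hunk 2: at line 2 remove [zidk] add [ahd,vtd] -> 13 lines: rdhc lpij crkko ahd vtd kaxxd eqqs xqqjd ipyjw cdy mhw lyft ucyh
Hunk 3: at line 4 remove [kaxxd,eqqs,xqqjd] add [nugo,giagv] -> 12 lines: rdhc lpij crkko ahd vtd nugo giagv ipyjw cdy mhw lyft ucyh
Hunk 4: at line 2 remove [crkko,ahd] add [clz] -> 11 lines: rdhc lpij clz vtd nugo giagv ipyjw cdy mhw lyft ucyh
Hunk 5: at line 2 remove [clz,vtd,nugo] add [ndk] -> 9 lines: rdhc lpij ndk giagv ipyjw cdy mhw lyft ucyh
Hunk 6: at line 1 remove [ndk,giagv,ipyjw] add [tgz,xwz,upf] -> 9 lines: rdhc lpij tgz xwz upf cdy mhw lyft ucyh
Final line 8: lyft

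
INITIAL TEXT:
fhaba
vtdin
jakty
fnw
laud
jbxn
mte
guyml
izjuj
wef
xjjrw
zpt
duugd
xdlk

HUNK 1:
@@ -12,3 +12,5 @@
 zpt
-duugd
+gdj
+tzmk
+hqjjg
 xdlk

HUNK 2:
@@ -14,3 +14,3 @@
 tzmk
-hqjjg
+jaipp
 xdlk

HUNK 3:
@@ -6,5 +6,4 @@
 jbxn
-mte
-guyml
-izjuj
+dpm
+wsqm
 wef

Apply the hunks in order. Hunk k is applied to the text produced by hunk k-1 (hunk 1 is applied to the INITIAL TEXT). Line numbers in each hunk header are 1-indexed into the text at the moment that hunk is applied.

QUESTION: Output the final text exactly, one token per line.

Hunk 1: at line 12 remove [duugd] add [gdj,tzmk,hqjjg] -> 16 lines: fhaba vtdin jakty fnw laud jbxn mte guyml izjuj wef xjjrw zpt gdj tzmk hqjjg xdlk
Hunk 2: at line 14 remove [hqjjg] add [jaipp] -> 16 lines: fhaba vtdin jakty fnw laud jbxn mte guyml izjuj wef xjjrw zpt gdj tzmk jaipp xdlk
Hunk 3: at line 6 remove [mte,guyml,izjuj] add [dpm,wsqm] -> 15 lines: fhaba vtdin jakty fnw laud jbxn dpm wsqm wef xjjrw zpt gdj tzmk jaipp xdlk

Answer: fhaba
vtdin
jakty
fnw
laud
jbxn
dpm
wsqm
wef
xjjrw
zpt
gdj
tzmk
jaipp
xdlk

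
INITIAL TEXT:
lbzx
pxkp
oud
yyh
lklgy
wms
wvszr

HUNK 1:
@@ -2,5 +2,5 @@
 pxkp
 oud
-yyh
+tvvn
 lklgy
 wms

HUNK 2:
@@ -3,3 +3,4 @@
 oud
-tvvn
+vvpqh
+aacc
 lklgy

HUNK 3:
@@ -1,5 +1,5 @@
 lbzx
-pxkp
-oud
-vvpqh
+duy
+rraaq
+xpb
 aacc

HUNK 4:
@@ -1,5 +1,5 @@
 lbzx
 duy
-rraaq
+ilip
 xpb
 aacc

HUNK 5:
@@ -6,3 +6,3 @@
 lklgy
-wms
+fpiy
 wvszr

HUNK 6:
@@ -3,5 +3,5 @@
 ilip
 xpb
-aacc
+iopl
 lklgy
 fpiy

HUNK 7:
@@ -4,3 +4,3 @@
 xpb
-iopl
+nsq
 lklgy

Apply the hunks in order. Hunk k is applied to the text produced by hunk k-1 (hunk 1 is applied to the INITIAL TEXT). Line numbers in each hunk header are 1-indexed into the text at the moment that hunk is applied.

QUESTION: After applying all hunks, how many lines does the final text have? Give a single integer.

Answer: 8

Derivation:
Hunk 1: at line 2 remove [yyh] add [tvvn] -> 7 lines: lbzx pxkp oud tvvn lklgy wms wvszr
Hunk 2: at line 3 remove [tvvn] add [vvpqh,aacc] -> 8 lines: lbzx pxkp oud vvpqh aacc lklgy wms wvszr
Hunk 3: at line 1 remove [pxkp,oud,vvpqh] add [duy,rraaq,xpb] -> 8 lines: lbzx duy rraaq xpb aacc lklgy wms wvszr
Hunk 4: at line 1 remove [rraaq] add [ilip] -> 8 lines: lbzx duy ilip xpb aacc lklgy wms wvszr
Hunk 5: at line 6 remove [wms] add [fpiy] -> 8 lines: lbzx duy ilip xpb aacc lklgy fpiy wvszr
Hunk 6: at line 3 remove [aacc] add [iopl] -> 8 lines: lbzx duy ilip xpb iopl lklgy fpiy wvszr
Hunk 7: at line 4 remove [iopl] add [nsq] -> 8 lines: lbzx duy ilip xpb nsq lklgy fpiy wvszr
Final line count: 8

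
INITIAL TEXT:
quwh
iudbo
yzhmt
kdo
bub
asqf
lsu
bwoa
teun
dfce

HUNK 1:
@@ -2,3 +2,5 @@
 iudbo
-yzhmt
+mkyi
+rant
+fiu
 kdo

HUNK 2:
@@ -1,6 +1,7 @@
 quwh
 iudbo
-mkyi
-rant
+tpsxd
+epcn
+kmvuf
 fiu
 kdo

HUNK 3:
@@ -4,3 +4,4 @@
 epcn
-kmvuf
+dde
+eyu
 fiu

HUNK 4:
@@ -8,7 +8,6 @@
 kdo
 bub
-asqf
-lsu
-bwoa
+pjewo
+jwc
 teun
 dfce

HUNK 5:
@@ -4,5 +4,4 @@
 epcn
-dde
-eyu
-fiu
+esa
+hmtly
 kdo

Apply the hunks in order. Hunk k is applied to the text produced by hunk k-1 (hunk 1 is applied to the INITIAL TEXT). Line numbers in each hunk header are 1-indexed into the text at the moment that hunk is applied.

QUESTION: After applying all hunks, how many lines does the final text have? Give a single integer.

Hunk 1: at line 2 remove [yzhmt] add [mkyi,rant,fiu] -> 12 lines: quwh iudbo mkyi rant fiu kdo bub asqf lsu bwoa teun dfce
Hunk 2: at line 1 remove [mkyi,rant] add [tpsxd,epcn,kmvuf] -> 13 lines: quwh iudbo tpsxd epcn kmvuf fiu kdo bub asqf lsu bwoa teun dfce
Hunk 3: at line 4 remove [kmvuf] add [dde,eyu] -> 14 lines: quwh iudbo tpsxd epcn dde eyu fiu kdo bub asqf lsu bwoa teun dfce
Hunk 4: at line 8 remove [asqf,lsu,bwoa] add [pjewo,jwc] -> 13 lines: quwh iudbo tpsxd epcn dde eyu fiu kdo bub pjewo jwc teun dfce
Hunk 5: at line 4 remove [dde,eyu,fiu] add [esa,hmtly] -> 12 lines: quwh iudbo tpsxd epcn esa hmtly kdo bub pjewo jwc teun dfce
Final line count: 12

Answer: 12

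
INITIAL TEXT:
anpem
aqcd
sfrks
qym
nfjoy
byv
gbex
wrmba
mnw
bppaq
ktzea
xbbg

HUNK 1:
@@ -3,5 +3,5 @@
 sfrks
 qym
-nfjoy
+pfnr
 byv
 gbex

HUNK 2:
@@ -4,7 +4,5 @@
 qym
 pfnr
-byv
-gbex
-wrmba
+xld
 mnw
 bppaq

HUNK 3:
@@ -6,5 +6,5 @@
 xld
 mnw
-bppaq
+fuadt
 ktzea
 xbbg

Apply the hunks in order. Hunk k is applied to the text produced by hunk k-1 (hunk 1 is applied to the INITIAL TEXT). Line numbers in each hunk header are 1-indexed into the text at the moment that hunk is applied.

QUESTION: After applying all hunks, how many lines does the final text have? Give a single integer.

Hunk 1: at line 3 remove [nfjoy] add [pfnr] -> 12 lines: anpem aqcd sfrks qym pfnr byv gbex wrmba mnw bppaq ktzea xbbg
Hunk 2: at line 4 remove [byv,gbex,wrmba] add [xld] -> 10 lines: anpem aqcd sfrks qym pfnr xld mnw bppaq ktzea xbbg
Hunk 3: at line 6 remove [bppaq] add [fuadt] -> 10 lines: anpem aqcd sfrks qym pfnr xld mnw fuadt ktzea xbbg
Final line count: 10

Answer: 10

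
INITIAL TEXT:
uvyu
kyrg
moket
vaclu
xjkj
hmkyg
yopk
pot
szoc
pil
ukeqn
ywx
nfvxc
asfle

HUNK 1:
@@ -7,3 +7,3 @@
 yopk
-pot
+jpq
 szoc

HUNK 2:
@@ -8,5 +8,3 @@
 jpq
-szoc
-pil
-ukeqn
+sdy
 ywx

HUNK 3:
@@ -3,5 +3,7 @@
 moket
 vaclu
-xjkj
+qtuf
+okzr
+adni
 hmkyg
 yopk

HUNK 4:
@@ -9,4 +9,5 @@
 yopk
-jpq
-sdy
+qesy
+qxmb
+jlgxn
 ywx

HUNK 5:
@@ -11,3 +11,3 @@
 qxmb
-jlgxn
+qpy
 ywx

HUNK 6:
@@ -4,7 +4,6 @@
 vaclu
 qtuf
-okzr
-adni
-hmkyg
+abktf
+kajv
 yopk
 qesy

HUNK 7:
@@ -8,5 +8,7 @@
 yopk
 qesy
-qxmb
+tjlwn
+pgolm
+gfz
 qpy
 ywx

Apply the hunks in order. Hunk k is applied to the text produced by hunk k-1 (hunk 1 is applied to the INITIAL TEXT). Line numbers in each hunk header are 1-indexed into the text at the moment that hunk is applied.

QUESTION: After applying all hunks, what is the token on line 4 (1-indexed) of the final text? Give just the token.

Hunk 1: at line 7 remove [pot] add [jpq] -> 14 lines: uvyu kyrg moket vaclu xjkj hmkyg yopk jpq szoc pil ukeqn ywx nfvxc asfle
Hunk 2: at line 8 remove [szoc,pil,ukeqn] add [sdy] -> 12 lines: uvyu kyrg moket vaclu xjkj hmkyg yopk jpq sdy ywx nfvxc asfle
Hunk 3: at line 3 remove [xjkj] add [qtuf,okzr,adni] -> 14 lines: uvyu kyrg moket vaclu qtuf okzr adni hmkyg yopk jpq sdy ywx nfvxc asfle
Hunk 4: at line 9 remove [jpq,sdy] add [qesy,qxmb,jlgxn] -> 15 lines: uvyu kyrg moket vaclu qtuf okzr adni hmkyg yopk qesy qxmb jlgxn ywx nfvxc asfle
Hunk 5: at line 11 remove [jlgxn] add [qpy] -> 15 lines: uvyu kyrg moket vaclu qtuf okzr adni hmkyg yopk qesy qxmb qpy ywx nfvxc asfle
Hunk 6: at line 4 remove [okzr,adni,hmkyg] add [abktf,kajv] -> 14 lines: uvyu kyrg moket vaclu qtuf abktf kajv yopk qesy qxmb qpy ywx nfvxc asfle
Hunk 7: at line 8 remove [qxmb] add [tjlwn,pgolm,gfz] -> 16 lines: uvyu kyrg moket vaclu qtuf abktf kajv yopk qesy tjlwn pgolm gfz qpy ywx nfvxc asfle
Final line 4: vaclu

Answer: vaclu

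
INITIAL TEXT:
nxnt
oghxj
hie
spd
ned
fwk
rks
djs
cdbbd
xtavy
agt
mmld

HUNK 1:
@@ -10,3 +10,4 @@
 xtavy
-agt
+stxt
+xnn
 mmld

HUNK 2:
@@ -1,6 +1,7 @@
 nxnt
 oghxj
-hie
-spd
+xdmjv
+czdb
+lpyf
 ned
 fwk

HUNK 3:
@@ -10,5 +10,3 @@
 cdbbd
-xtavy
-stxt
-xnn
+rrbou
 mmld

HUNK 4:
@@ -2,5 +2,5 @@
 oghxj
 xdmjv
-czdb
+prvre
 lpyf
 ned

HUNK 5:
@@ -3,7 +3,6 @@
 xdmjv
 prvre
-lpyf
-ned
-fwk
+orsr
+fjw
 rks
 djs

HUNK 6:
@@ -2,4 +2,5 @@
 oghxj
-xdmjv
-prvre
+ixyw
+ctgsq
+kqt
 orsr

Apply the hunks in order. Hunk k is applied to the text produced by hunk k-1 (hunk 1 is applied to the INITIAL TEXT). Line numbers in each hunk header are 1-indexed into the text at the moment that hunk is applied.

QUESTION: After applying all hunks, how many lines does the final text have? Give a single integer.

Hunk 1: at line 10 remove [agt] add [stxt,xnn] -> 13 lines: nxnt oghxj hie spd ned fwk rks djs cdbbd xtavy stxt xnn mmld
Hunk 2: at line 1 remove [hie,spd] add [xdmjv,czdb,lpyf] -> 14 lines: nxnt oghxj xdmjv czdb lpyf ned fwk rks djs cdbbd xtavy stxt xnn mmld
Hunk 3: at line 10 remove [xtavy,stxt,xnn] add [rrbou] -> 12 lines: nxnt oghxj xdmjv czdb lpyf ned fwk rks djs cdbbd rrbou mmld
Hunk 4: at line 2 remove [czdb] add [prvre] -> 12 lines: nxnt oghxj xdmjv prvre lpyf ned fwk rks djs cdbbd rrbou mmld
Hunk 5: at line 3 remove [lpyf,ned,fwk] add [orsr,fjw] -> 11 lines: nxnt oghxj xdmjv prvre orsr fjw rks djs cdbbd rrbou mmld
Hunk 6: at line 2 remove [xdmjv,prvre] add [ixyw,ctgsq,kqt] -> 12 lines: nxnt oghxj ixyw ctgsq kqt orsr fjw rks djs cdbbd rrbou mmld
Final line count: 12

Answer: 12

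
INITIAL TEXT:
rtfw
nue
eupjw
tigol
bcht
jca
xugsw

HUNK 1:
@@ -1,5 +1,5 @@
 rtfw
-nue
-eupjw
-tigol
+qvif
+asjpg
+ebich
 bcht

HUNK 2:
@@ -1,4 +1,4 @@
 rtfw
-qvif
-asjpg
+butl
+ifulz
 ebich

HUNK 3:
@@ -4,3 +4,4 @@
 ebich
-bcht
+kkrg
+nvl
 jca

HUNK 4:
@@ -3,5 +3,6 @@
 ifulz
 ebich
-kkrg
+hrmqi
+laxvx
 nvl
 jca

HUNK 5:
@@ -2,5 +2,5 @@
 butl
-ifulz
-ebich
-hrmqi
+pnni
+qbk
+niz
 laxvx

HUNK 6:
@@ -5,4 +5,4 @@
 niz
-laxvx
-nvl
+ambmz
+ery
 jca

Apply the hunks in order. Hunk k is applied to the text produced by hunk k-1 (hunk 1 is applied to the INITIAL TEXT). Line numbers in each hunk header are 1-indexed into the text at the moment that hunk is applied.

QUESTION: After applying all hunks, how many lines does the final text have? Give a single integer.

Answer: 9

Derivation:
Hunk 1: at line 1 remove [nue,eupjw,tigol] add [qvif,asjpg,ebich] -> 7 lines: rtfw qvif asjpg ebich bcht jca xugsw
Hunk 2: at line 1 remove [qvif,asjpg] add [butl,ifulz] -> 7 lines: rtfw butl ifulz ebich bcht jca xugsw
Hunk 3: at line 4 remove [bcht] add [kkrg,nvl] -> 8 lines: rtfw butl ifulz ebich kkrg nvl jca xugsw
Hunk 4: at line 3 remove [kkrg] add [hrmqi,laxvx] -> 9 lines: rtfw butl ifulz ebich hrmqi laxvx nvl jca xugsw
Hunk 5: at line 2 remove [ifulz,ebich,hrmqi] add [pnni,qbk,niz] -> 9 lines: rtfw butl pnni qbk niz laxvx nvl jca xugsw
Hunk 6: at line 5 remove [laxvx,nvl] add [ambmz,ery] -> 9 lines: rtfw butl pnni qbk niz ambmz ery jca xugsw
Final line count: 9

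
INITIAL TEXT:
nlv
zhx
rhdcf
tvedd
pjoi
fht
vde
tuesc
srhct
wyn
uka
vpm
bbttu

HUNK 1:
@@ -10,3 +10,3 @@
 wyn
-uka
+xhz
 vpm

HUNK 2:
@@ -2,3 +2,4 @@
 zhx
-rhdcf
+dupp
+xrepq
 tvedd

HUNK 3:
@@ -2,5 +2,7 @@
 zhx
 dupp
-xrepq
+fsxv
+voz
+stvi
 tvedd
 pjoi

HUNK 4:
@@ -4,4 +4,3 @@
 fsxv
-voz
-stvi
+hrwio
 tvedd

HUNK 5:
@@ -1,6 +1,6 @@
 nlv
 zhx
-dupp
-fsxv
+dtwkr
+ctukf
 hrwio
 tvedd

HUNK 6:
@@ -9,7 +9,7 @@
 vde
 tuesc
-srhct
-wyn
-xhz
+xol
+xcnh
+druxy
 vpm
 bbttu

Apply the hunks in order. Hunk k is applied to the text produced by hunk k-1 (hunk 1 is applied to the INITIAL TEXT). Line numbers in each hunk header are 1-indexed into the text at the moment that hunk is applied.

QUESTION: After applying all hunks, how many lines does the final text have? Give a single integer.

Answer: 15

Derivation:
Hunk 1: at line 10 remove [uka] add [xhz] -> 13 lines: nlv zhx rhdcf tvedd pjoi fht vde tuesc srhct wyn xhz vpm bbttu
Hunk 2: at line 2 remove [rhdcf] add [dupp,xrepq] -> 14 lines: nlv zhx dupp xrepq tvedd pjoi fht vde tuesc srhct wyn xhz vpm bbttu
Hunk 3: at line 2 remove [xrepq] add [fsxv,voz,stvi] -> 16 lines: nlv zhx dupp fsxv voz stvi tvedd pjoi fht vde tuesc srhct wyn xhz vpm bbttu
Hunk 4: at line 4 remove [voz,stvi] add [hrwio] -> 15 lines: nlv zhx dupp fsxv hrwio tvedd pjoi fht vde tuesc srhct wyn xhz vpm bbttu
Hunk 5: at line 1 remove [dupp,fsxv] add [dtwkr,ctukf] -> 15 lines: nlv zhx dtwkr ctukf hrwio tvedd pjoi fht vde tuesc srhct wyn xhz vpm bbttu
Hunk 6: at line 9 remove [srhct,wyn,xhz] add [xol,xcnh,druxy] -> 15 lines: nlv zhx dtwkr ctukf hrwio tvedd pjoi fht vde tuesc xol xcnh druxy vpm bbttu
Final line count: 15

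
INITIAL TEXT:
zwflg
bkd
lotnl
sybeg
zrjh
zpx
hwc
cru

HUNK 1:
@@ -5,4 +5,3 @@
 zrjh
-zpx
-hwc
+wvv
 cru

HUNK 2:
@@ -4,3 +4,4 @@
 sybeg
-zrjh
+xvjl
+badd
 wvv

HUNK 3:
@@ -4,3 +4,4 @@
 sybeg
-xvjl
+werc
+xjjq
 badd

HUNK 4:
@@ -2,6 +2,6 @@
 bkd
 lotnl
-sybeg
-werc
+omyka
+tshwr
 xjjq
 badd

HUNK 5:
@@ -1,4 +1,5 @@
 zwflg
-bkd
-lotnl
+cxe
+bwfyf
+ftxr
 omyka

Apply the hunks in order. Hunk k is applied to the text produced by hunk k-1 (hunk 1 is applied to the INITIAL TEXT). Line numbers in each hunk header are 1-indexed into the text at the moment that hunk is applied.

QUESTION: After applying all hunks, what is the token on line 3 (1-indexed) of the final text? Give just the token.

Answer: bwfyf

Derivation:
Hunk 1: at line 5 remove [zpx,hwc] add [wvv] -> 7 lines: zwflg bkd lotnl sybeg zrjh wvv cru
Hunk 2: at line 4 remove [zrjh] add [xvjl,badd] -> 8 lines: zwflg bkd lotnl sybeg xvjl badd wvv cru
Hunk 3: at line 4 remove [xvjl] add [werc,xjjq] -> 9 lines: zwflg bkd lotnl sybeg werc xjjq badd wvv cru
Hunk 4: at line 2 remove [sybeg,werc] add [omyka,tshwr] -> 9 lines: zwflg bkd lotnl omyka tshwr xjjq badd wvv cru
Hunk 5: at line 1 remove [bkd,lotnl] add [cxe,bwfyf,ftxr] -> 10 lines: zwflg cxe bwfyf ftxr omyka tshwr xjjq badd wvv cru
Final line 3: bwfyf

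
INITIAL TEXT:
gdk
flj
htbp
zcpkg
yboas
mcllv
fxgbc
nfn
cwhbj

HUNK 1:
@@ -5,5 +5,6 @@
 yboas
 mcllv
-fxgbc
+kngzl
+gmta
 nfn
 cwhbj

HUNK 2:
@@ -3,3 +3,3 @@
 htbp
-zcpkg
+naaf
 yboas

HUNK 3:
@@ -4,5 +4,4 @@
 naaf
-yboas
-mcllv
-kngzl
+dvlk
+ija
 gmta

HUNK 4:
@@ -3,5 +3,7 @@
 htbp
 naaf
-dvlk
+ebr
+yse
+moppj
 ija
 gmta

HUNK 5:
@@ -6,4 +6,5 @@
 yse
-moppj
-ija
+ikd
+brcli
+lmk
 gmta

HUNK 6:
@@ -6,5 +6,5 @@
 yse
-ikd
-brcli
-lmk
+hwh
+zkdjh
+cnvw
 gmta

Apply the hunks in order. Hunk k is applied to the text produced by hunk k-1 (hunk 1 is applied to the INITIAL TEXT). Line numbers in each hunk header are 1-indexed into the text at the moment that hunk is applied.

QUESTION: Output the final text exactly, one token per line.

Hunk 1: at line 5 remove [fxgbc] add [kngzl,gmta] -> 10 lines: gdk flj htbp zcpkg yboas mcllv kngzl gmta nfn cwhbj
Hunk 2: at line 3 remove [zcpkg] add [naaf] -> 10 lines: gdk flj htbp naaf yboas mcllv kngzl gmta nfn cwhbj
Hunk 3: at line 4 remove [yboas,mcllv,kngzl] add [dvlk,ija] -> 9 lines: gdk flj htbp naaf dvlk ija gmta nfn cwhbj
Hunk 4: at line 3 remove [dvlk] add [ebr,yse,moppj] -> 11 lines: gdk flj htbp naaf ebr yse moppj ija gmta nfn cwhbj
Hunk 5: at line 6 remove [moppj,ija] add [ikd,brcli,lmk] -> 12 lines: gdk flj htbp naaf ebr yse ikd brcli lmk gmta nfn cwhbj
Hunk 6: at line 6 remove [ikd,brcli,lmk] add [hwh,zkdjh,cnvw] -> 12 lines: gdk flj htbp naaf ebr yse hwh zkdjh cnvw gmta nfn cwhbj

Answer: gdk
flj
htbp
naaf
ebr
yse
hwh
zkdjh
cnvw
gmta
nfn
cwhbj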